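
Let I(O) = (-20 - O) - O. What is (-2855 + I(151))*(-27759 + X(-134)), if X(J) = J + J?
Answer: 89041779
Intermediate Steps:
I(O) = -20 - 2*O
X(J) = 2*J
(-2855 + I(151))*(-27759 + X(-134)) = (-2855 + (-20 - 2*151))*(-27759 + 2*(-134)) = (-2855 + (-20 - 302))*(-27759 - 268) = (-2855 - 322)*(-28027) = -3177*(-28027) = 89041779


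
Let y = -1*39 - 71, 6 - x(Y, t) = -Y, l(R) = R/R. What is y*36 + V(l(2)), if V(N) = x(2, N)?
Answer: -3952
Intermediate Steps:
l(R) = 1
x(Y, t) = 6 + Y (x(Y, t) = 6 - (-1)*Y = 6 + Y)
V(N) = 8 (V(N) = 6 + 2 = 8)
y = -110 (y = -39 - 71 = -110)
y*36 + V(l(2)) = -110*36 + 8 = -3960 + 8 = -3952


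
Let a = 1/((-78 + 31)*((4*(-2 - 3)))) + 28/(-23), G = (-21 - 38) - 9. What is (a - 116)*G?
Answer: 43081689/5405 ≈ 7970.7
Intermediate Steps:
G = -68 (G = -59 - 9 = -68)
a = -26297/21620 (a = 1/((-47)*((4*(-5)))) + 28*(-1/23) = -1/47/(-20) - 28/23 = -1/47*(-1/20) - 28/23 = 1/940 - 28/23 = -26297/21620 ≈ -1.2163)
(a - 116)*G = (-26297/21620 - 116)*(-68) = -2534217/21620*(-68) = 43081689/5405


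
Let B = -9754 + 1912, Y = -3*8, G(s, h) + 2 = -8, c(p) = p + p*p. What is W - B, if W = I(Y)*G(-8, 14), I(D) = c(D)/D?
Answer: 8072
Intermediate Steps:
c(p) = p + p²
G(s, h) = -10 (G(s, h) = -2 - 8 = -10)
Y = -24
I(D) = 1 + D (I(D) = (D*(1 + D))/D = 1 + D)
B = -7842
W = 230 (W = (1 - 24)*(-10) = -23*(-10) = 230)
W - B = 230 - 1*(-7842) = 230 + 7842 = 8072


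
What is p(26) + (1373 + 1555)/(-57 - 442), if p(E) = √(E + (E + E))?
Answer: -2928/499 + √78 ≈ 2.9640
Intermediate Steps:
p(E) = √3*√E (p(E) = √(E + 2*E) = √(3*E) = √3*√E)
p(26) + (1373 + 1555)/(-57 - 442) = √3*√26 + (1373 + 1555)/(-57 - 442) = √78 + 2928/(-499) = √78 + 2928*(-1/499) = √78 - 2928/499 = -2928/499 + √78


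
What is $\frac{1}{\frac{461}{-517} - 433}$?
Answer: $- \frac{517}{224322} \approx -0.0023047$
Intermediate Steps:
$\frac{1}{\frac{461}{-517} - 433} = \frac{1}{461 \left(- \frac{1}{517}\right) - 433} = \frac{1}{- \frac{461}{517} - 433} = \frac{1}{- \frac{224322}{517}} = - \frac{517}{224322}$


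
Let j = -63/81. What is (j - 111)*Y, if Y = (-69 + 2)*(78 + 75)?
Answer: 1145834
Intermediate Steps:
j = -7/9 (j = -63*1/81 = -7/9 ≈ -0.77778)
Y = -10251 (Y = -67*153 = -10251)
(j - 111)*Y = (-7/9 - 111)*(-10251) = -1006/9*(-10251) = 1145834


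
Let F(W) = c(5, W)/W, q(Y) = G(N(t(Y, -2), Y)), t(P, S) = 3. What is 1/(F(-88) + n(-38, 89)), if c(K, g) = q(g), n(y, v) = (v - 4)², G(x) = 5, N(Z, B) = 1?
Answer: 88/635795 ≈ 0.00013841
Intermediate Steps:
q(Y) = 5
n(y, v) = (-4 + v)²
c(K, g) = 5
F(W) = 5/W
1/(F(-88) + n(-38, 89)) = 1/(5/(-88) + (-4 + 89)²) = 1/(5*(-1/88) + 85²) = 1/(-5/88 + 7225) = 1/(635795/88) = 88/635795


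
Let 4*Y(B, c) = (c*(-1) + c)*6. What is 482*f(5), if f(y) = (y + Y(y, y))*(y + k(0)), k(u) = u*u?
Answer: 12050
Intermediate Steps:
Y(B, c) = 0 (Y(B, c) = ((c*(-1) + c)*6)/4 = ((-c + c)*6)/4 = (0*6)/4 = (¼)*0 = 0)
k(u) = u²
f(y) = y² (f(y) = (y + 0)*(y + 0²) = y*(y + 0) = y*y = y²)
482*f(5) = 482*5² = 482*25 = 12050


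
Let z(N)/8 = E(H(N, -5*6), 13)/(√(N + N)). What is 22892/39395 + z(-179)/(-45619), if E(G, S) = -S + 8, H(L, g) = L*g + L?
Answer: 22892/39395 - 20*I*√358/8165801 ≈ 0.58109 - 4.6342e-5*I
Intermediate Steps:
H(L, g) = L + L*g
E(G, S) = 8 - S
z(N) = -20*√2/√N (z(N) = 8*((8 - 1*13)/(√(N + N))) = 8*((8 - 13)/(√(2*N))) = 8*(-5*√2/(2*√N)) = -20*√2/√N)
22892/39395 + z(-179)/(-45619) = 22892/39395 - 20*√2/√(-179)/(-45619) = 22892*(1/39395) - 20*√2*(-I*√179/179)*(-1/45619) = 22892/39395 + (20*I*√358/179)*(-1/45619) = 22892/39395 - 20*I*√358/8165801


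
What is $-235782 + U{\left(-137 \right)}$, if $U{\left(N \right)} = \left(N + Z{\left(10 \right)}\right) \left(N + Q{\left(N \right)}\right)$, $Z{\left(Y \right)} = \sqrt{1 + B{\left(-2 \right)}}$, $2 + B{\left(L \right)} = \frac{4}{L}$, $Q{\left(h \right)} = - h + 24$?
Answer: $-239070 + 24 i \sqrt{3} \approx -2.3907 \cdot 10^{5} + 41.569 i$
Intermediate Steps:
$Q{\left(h \right)} = 24 - h$
$B{\left(L \right)} = -2 + \frac{4}{L}$
$Z{\left(Y \right)} = i \sqrt{3}$ ($Z{\left(Y \right)} = \sqrt{1 - \left(2 - \frac{4}{-2}\right)} = \sqrt{1 + \left(-2 + 4 \left(- \frac{1}{2}\right)\right)} = \sqrt{1 - 4} = \sqrt{-3} = i \sqrt{3}$)
$U{\left(N \right)} = 24 N + 24 i \sqrt{3}$ ($U{\left(N \right)} = \left(N + i \sqrt{3}\right) \left(N - \left(-24 + N\right)\right) = \left(N + i \sqrt{3}\right) 24 = 24 N + 24 i \sqrt{3}$)
$-235782 + U{\left(-137 \right)} = -235782 + \left(24 \left(-137\right) + 24 i \sqrt{3}\right) = -235782 - \left(3288 - 24 i \sqrt{3}\right) = -239070 + 24 i \sqrt{3}$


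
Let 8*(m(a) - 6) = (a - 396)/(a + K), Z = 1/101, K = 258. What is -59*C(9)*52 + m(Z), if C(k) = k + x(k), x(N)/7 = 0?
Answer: -5755118027/208472 ≈ -27606.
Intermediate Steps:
x(N) = 0 (x(N) = 7*0 = 0)
Z = 1/101 ≈ 0.0099010
C(k) = k (C(k) = k + 0 = k)
m(a) = 6 + (-396 + a)/(8*(258 + a)) (m(a) = 6 + ((a - 396)/(a + 258))/8 = 6 + ((-396 + a)/(258 + a))/8 = 6 + (-396 + a)/(8*(258 + a)))
-59*C(9)*52 + m(Z) = -59*9*52 + (11988 + 49*(1/101))/(8*(258 + 1/101)) = -531*52 + (11988 + 49/101)/(8*(26059/101)) = -27612 + (⅛)*(101/26059)*(1210837/101) = -27612 + 1210837/208472 = -5755118027/208472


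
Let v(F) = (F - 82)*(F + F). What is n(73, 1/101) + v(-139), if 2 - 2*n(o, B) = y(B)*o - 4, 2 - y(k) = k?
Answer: 12396409/202 ≈ 61368.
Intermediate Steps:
y(k) = 2 - k
n(o, B) = 3 - o*(2 - B)/2 (n(o, B) = 1 - ((2 - B)*o - 4)/2 = 1 - (o*(2 - B) - 4)/2 = 1 - (-4 + o*(2 - B))/2 = 1 + (2 - o*(2 - B)/2) = 3 - o*(2 - B)/2)
v(F) = 2*F*(-82 + F) (v(F) = (-82 + F)*(2*F) = 2*F*(-82 + F))
n(73, 1/101) + v(-139) = (3 + (1/2)*73*(-2 + 1/101)) + 2*(-139)*(-82 - 139) = (3 + (1/2)*73*(-2 + 1/101)) + 2*(-139)*(-221) = (3 + (1/2)*73*(-201/101)) + 61438 = (3 - 14673/202) + 61438 = -14067/202 + 61438 = 12396409/202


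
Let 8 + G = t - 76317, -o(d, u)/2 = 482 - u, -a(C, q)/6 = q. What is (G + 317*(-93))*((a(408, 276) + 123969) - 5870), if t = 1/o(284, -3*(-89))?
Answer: -5297758381383/430 ≈ -1.2320e+10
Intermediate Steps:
a(C, q) = -6*q
o(d, u) = -964 + 2*u (o(d, u) = -2*(482 - u) = -964 + 2*u)
t = -1/430 (t = 1/(-964 + 2*(-3*(-89))) = 1/(-964 + 2*267) = 1/(-964 + 534) = 1/(-430) = -1/430 ≈ -0.0023256)
G = -32819751/430 (G = -8 + (-1/430 - 76317) = -8 - 32816311/430 = -32819751/430 ≈ -76325.)
(G + 317*(-93))*((a(408, 276) + 123969) - 5870) = (-32819751/430 + 317*(-93))*((-6*276 + 123969) - 5870) = (-32819751/430 - 29481)*((-1656 + 123969) - 5870) = -45496581*(122313 - 5870)/430 = -45496581/430*116443 = -5297758381383/430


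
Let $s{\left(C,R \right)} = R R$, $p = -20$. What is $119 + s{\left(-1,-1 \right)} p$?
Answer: $99$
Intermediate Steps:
$s{\left(C,R \right)} = R^{2}$
$119 + s{\left(-1,-1 \right)} p = 119 + \left(-1\right)^{2} \left(-20\right) = 119 + 1 \left(-20\right) = 119 - 20 = 99$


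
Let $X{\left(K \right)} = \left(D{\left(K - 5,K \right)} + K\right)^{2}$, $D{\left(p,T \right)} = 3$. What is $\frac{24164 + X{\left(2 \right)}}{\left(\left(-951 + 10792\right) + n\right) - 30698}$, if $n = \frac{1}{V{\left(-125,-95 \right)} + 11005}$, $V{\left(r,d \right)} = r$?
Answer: $- \frac{23925120}{20629469} \approx -1.1598$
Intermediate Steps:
$X{\left(K \right)} = \left(3 + K\right)^{2}$
$n = \frac{1}{10880}$ ($n = \frac{1}{-125 + 11005} = \frac{1}{10880} \approx 9.1912 \cdot 10^{-5}$)
$\frac{24164 + X{\left(2 \right)}}{\left(\left(-951 + 10792\right) + n\right) - 30698} = \frac{24164 + \left(3 + 2\right)^{2}}{\left(\left(-951 + 10792\right) + \frac{1}{10880}\right) - 30698} = \frac{24164 + 5^{2}}{\left(9841 + \frac{1}{10880}\right) - 30698} = \frac{24164 + 25}{\frac{107070081}{10880} - 30698} = \frac{24189}{- \frac{226924159}{10880}} = 24189 \left(- \frac{10880}{226924159}\right) = - \frac{23925120}{20629469}$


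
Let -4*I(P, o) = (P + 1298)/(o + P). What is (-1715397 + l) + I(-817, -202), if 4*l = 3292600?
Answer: -3636798291/4076 ≈ -8.9225e+5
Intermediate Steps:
I(P, o) = -(1298 + P)/(4*(P + o)) (I(P, o) = -(P + 1298)/(4*(o + P)) = -(1298 + P)/(4*(P + o)))
l = 823150 (l = (1/4)*3292600 = 823150)
(-1715397 + l) + I(-817, -202) = (-1715397 + 823150) + (-1298 - 1*(-817))/(4*(-817 - 202)) = -892247 + (1/4)*(-1298 + 817)/(-1019) = -892247 + (1/4)*(-1/1019)*(-481) = -892247 + 481/4076 = -3636798291/4076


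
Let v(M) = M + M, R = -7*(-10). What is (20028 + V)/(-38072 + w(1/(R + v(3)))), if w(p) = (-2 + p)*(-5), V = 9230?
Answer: -2223608/2892717 ≈ -0.76869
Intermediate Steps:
R = 70
v(M) = 2*M
w(p) = 10 - 5*p
(20028 + V)/(-38072 + w(1/(R + v(3)))) = (20028 + 9230)/(-38072 + (10 - 5/(70 + 2*3))) = 29258/(-38072 + (10 - 5/(70 + 6))) = 29258/(-38072 + (10 - 5/76)) = 29258/(-38072 + 755/76) = 29258/(-2892717/76) = 29258*(-76/2892717) = -2223608/2892717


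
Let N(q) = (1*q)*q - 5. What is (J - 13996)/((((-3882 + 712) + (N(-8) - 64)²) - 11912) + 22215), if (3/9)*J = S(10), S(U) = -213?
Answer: -14635/7158 ≈ -2.0446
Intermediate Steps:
J = -639 (J = 3*(-213) = -639)
N(q) = -5 + q² (N(q) = q*q - 5 = q² - 5 = -5 + q²)
(J - 13996)/((((-3882 + 712) + (N(-8) - 64)²) - 11912) + 22215) = (-639 - 13996)/((((-3882 + 712) + ((-5 + (-8)²) - 64)²) - 11912) + 22215) = -14635/(((-3170 + ((-5 + 64) - 64)²) - 11912) + 22215) = -14635/(((-3170 + (59 - 64)²) - 11912) + 22215) = -14635/(((-3170 + (-5)²) - 11912) + 22215) = -14635/(((-3170 + 25) - 11912) + 22215) = -14635/((-3145 - 11912) + 22215) = -14635/(-15057 + 22215) = -14635/7158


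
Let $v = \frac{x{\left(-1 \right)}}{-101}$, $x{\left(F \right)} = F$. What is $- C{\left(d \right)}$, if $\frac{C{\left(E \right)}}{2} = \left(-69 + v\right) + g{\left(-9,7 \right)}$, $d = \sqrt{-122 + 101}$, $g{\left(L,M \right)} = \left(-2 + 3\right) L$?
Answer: $\frac{15754}{101} \approx 155.98$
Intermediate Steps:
$g{\left(L,M \right)} = L$ ($g{\left(L,M \right)} = 1 L = L$)
$d = i \sqrt{21}$ ($d = \sqrt{-21} = i \sqrt{21} \approx 4.5826 i$)
$v = \frac{1}{101}$ ($v = - \frac{1}{-101} = \left(-1\right) \left(- \frac{1}{101}\right) = \frac{1}{101} \approx 0.009901$)
$C{\left(E \right)} = - \frac{15754}{101}$ ($C{\left(E \right)} = 2 \left(\left(-69 + \frac{1}{101}\right) - 9\right) = 2 \left(- \frac{6968}{101} - 9\right) = 2 \left(- \frac{7877}{101}\right) = - \frac{15754}{101}$)
$- C{\left(d \right)} = \left(-1\right) \left(- \frac{15754}{101}\right) = \frac{15754}{101}$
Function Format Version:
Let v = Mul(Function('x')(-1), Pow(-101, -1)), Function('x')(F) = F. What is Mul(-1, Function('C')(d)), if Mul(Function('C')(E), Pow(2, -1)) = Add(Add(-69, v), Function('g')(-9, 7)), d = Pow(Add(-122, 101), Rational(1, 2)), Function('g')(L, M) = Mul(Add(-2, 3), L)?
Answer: Rational(15754, 101) ≈ 155.98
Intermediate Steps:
Function('g')(L, M) = L (Function('g')(L, M) = Mul(1, L) = L)
d = Mul(I, Pow(21, Rational(1, 2))) (d = Pow(-21, Rational(1, 2)) = Mul(I, Pow(21, Rational(1, 2))) ≈ Mul(4.5826, I))
v = Rational(1, 101) (v = Mul(-1, Pow(-101, -1)) = Mul(-1, Rational(-1, 101)) = Rational(1, 101) ≈ 0.0099010)
Function('C')(E) = Rational(-15754, 101) (Function('C')(E) = Mul(2, Add(Add(-69, Rational(1, 101)), -9)) = Mul(2, Add(Rational(-6968, 101), -9)) = Mul(2, Rational(-7877, 101)) = Rational(-15754, 101))
Mul(-1, Function('C')(d)) = Mul(-1, Rational(-15754, 101)) = Rational(15754, 101)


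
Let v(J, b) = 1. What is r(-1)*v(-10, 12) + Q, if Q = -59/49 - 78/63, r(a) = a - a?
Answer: -359/147 ≈ -2.4422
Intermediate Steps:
r(a) = 0
Q = -359/147 (Q = -59*1/49 - 78*1/63 = -59/49 - 26/21 = -359/147 ≈ -2.4422)
r(-1)*v(-10, 12) + Q = 0*1 - 359/147 = 0 - 359/147 = -359/147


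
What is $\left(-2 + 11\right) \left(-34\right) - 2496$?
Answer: $-2802$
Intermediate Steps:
$\left(-2 + 11\right) \left(-34\right) - 2496 = 9 \left(-34\right) - 2496 = -306 - 2496 = -2802$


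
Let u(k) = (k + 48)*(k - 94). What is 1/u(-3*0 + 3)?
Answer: -1/4641 ≈ -0.00021547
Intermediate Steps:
u(k) = (-94 + k)*(48 + k) (u(k) = (48 + k)*(-94 + k) = (-94 + k)*(48 + k))
1/u(-3*0 + 3) = 1/(-4512 + (-3*0 + 3)**2 - 46*(-3*0 + 3)) = 1/(-4512 + (0 + 3)**2 - 46*(0 + 3)) = 1/(-4512 + 3**2 - 46*3) = 1/(-4512 + 9 - 138) = 1/(-4641) = -1/4641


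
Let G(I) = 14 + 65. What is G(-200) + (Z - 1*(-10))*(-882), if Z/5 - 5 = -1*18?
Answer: 48589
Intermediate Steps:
Z = -65 (Z = 25 + 5*(-1*18) = 25 + 5*(-18) = 25 - 90 = -65)
G(I) = 79
G(-200) + (Z - 1*(-10))*(-882) = 79 + (-65 - 1*(-10))*(-882) = 79 + (-65 + 10)*(-882) = 79 - 55*(-882) = 79 + 48510 = 48589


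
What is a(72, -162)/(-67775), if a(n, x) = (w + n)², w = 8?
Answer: -256/2711 ≈ -0.094430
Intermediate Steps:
a(n, x) = (8 + n)²
a(72, -162)/(-67775) = (8 + 72)²/(-67775) = 80²*(-1/67775) = 6400*(-1/67775) = -256/2711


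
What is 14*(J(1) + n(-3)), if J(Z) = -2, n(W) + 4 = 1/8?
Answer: -329/4 ≈ -82.250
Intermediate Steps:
n(W) = -31/8 (n(W) = -4 + 1/8 = -31/8)
14*(J(1) + n(-3)) = 14*(-2 - 31/8) = 14*(-47/8) = -329/4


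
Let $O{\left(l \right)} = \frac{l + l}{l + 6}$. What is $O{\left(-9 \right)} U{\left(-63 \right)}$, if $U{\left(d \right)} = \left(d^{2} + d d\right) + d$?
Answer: $47250$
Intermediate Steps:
$O{\left(l \right)} = \frac{2 l}{6 + l}$
$U{\left(d \right)} = d + 2 d^{2}$ ($U{\left(d \right)} = \left(d^{2} + d^{2}\right) + d = 2 d^{2} + d = d + 2 d^{2}$)
$O{\left(-9 \right)} U{\left(-63 \right)} = 2 \left(-9\right) \frac{1}{6 - 9} \left(- 63 \left(1 + 2 \left(-63\right)\right)\right) = 2 \left(-9\right) \frac{1}{-3} \left(- 63 \left(1 - 126\right)\right) = 2 \left(-9\right) \left(- \frac{1}{3}\right) \left(\left(-63\right) \left(-125\right)\right) = 6 \cdot 7875 = 47250$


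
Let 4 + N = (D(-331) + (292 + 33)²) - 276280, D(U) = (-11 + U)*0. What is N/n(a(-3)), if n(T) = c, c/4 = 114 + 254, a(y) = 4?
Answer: -170659/1472 ≈ -115.94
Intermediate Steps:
D(U) = 0
c = 1472 (c = 4*(114 + 254) = 4*368 = 1472)
n(T) = 1472
N = -170659 (N = -4 + ((0 + (292 + 33)²) - 276280) = -4 + ((0 + 325²) - 276280) = -4 + ((0 + 105625) - 276280) = -4 + (105625 - 276280) = -4 - 170655 = -170659)
N/n(a(-3)) = -170659/1472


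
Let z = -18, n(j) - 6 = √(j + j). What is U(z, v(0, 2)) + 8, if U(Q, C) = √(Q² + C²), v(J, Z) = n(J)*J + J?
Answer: 26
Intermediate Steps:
n(j) = 6 + √2*√j (n(j) = 6 + √(j + j) = 6 + √(2*j) = 6 + √2*√j)
v(J, Z) = J + J*(6 + √2*√J) (v(J, Z) = (6 + √2*√J)*J + J = J*(6 + √2*√J) + J = J + J*(6 + √2*√J))
U(Q, C) = √(C² + Q²)
U(z, v(0, 2)) + 8 = √((0*(7 + √2*√0))² + (-18)²) + 8 = √((0*(7 + √2*0))² + 324) + 8 = √((0*(7 + 0))² + 324) + 8 = √((0*7)² + 324) + 8 = √(0² + 324) + 8 = √(0 + 324) + 8 = √324 + 8 = 18 + 8 = 26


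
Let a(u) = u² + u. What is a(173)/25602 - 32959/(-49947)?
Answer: 391220152/213123849 ≈ 1.8356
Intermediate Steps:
a(u) = u + u²
a(173)/25602 - 32959/(-49947) = (173*(1 + 173))/25602 - 32959/(-49947) = (173*174)*(1/25602) - 32959*(-1/49947) = 30102*(1/25602) + 32959/49947 = 5017/4267 + 32959/49947 = 391220152/213123849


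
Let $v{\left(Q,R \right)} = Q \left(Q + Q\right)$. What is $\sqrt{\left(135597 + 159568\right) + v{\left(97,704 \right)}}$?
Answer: $3 \sqrt{34887} \approx 560.34$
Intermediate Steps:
$v{\left(Q,R \right)} = 2 Q^{2}$ ($v{\left(Q,R \right)} = Q 2 Q = 2 Q^{2}$)
$\sqrt{\left(135597 + 159568\right) + v{\left(97,704 \right)}} = \sqrt{\left(135597 + 159568\right) + 2 \cdot 97^{2}} = \sqrt{295165 + 2 \cdot 9409} = \sqrt{295165 + 18818} = \sqrt{313983} = 3 \sqrt{34887}$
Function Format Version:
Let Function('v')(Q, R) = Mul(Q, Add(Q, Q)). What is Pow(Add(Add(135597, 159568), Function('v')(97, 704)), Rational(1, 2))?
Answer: Mul(3, Pow(34887, Rational(1, 2))) ≈ 560.34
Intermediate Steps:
Function('v')(Q, R) = Mul(2, Pow(Q, 2)) (Function('v')(Q, R) = Mul(Q, Mul(2, Q)) = Mul(2, Pow(Q, 2)))
Pow(Add(Add(135597, 159568), Function('v')(97, 704)), Rational(1, 2)) = Pow(Add(Add(135597, 159568), Mul(2, Pow(97, 2))), Rational(1, 2)) = Pow(Add(295165, Mul(2, 9409)), Rational(1, 2)) = Pow(Add(295165, 18818), Rational(1, 2)) = Pow(313983, Rational(1, 2)) = Mul(3, Pow(34887, Rational(1, 2)))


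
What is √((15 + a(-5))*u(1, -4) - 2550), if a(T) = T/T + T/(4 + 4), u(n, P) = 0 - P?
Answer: 3*I*√1106/2 ≈ 49.885*I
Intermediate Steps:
u(n, P) = -P
a(T) = 1 + T/8
√((15 + a(-5))*u(1, -4) - 2550) = √((15 + (1 + (⅛)*(-5)))*(-1*(-4)) - 2550) = √((15 + (1 - 5/8))*4 - 2550) = √((15 + 3/8)*4 - 2550) = √((123/8)*4 - 2550) = √(123/2 - 2550) = √(-4977/2) = 3*I*√1106/2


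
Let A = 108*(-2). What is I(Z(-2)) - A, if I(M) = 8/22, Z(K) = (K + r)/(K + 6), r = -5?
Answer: 2380/11 ≈ 216.36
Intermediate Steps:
Z(K) = (-5 + K)/(6 + K) (Z(K) = (K - 5)/(K + 6) = (-5 + K)/(6 + K))
A = -216
I(M) = 4/11 (I(M) = 8*(1/22) = 4/11)
I(Z(-2)) - A = 4/11 - 1*(-216) = 4/11 + 216 = 2380/11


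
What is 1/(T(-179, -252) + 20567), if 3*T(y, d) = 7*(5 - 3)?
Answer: 3/61715 ≈ 4.8611e-5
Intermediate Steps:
T(y, d) = 14/3 (T(y, d) = (7*(5 - 3))/3 = (7*2)/3 = (1/3)*14 = 14/3)
1/(T(-179, -252) + 20567) = 1/(14/3 + 20567) = 1/(61715/3) = 3/61715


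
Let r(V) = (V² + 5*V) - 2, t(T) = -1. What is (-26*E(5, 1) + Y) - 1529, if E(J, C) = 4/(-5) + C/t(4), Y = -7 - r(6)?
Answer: -7766/5 ≈ -1553.2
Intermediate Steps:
r(V) = -2 + V² + 5*V
Y = -71 (Y = -7 - (-2 + 6² + 5*6) = -7 - (-2 + 36 + 30) = -7 - 1*64 = -7 - 64 = -71)
E(J, C) = -⅘ - C (E(J, C) = 4/(-5) + C/(-1) = 4*(-⅕) + C*(-1) = -⅘ - C)
(-26*E(5, 1) + Y) - 1529 = (-26*(-⅘ - 1*1) - 71) - 1529 = (-26*(-⅘ - 1) - 71) - 1529 = (-26*(-9/5) - 71) - 1529 = (234/5 - 71) - 1529 = -121/5 - 1529 = -7766/5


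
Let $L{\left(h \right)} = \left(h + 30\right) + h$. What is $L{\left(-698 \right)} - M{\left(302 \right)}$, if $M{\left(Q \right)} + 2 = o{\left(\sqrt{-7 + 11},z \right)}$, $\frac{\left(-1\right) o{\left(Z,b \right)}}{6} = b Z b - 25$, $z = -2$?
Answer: $-1466$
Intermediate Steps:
$L{\left(h \right)} = 30 + 2 h$ ($L{\left(h \right)} = \left(30 + h\right) + h = 30 + 2 h$)
$o{\left(Z,b \right)} = 150 - 6 Z b^{2}$ ($o{\left(Z,b \right)} = - 6 \left(b Z b - 25\right) = - 6 \left(Z b b - 25\right) = - 6 \left(Z b^{2} - 25\right) = - 6 \left(-25 + Z b^{2}\right) = 150 - 6 Z b^{2}$)
$M{\left(Q \right)} = 100$ ($M{\left(Q \right)} = -2 + \left(150 - 6 \sqrt{-7 + 11} \left(-2\right)^{2}\right) = -2 + \left(150 - 6 \sqrt{4} \cdot 4\right) = -2 + \left(150 - 12 \cdot 4\right) = -2 + \left(150 - 48\right) = -2 + 102 = 100$)
$L{\left(-698 \right)} - M{\left(302 \right)} = \left(30 + 2 \left(-698\right)\right) - 100 = \left(30 - 1396\right) - 100 = -1366 - 100 = -1466$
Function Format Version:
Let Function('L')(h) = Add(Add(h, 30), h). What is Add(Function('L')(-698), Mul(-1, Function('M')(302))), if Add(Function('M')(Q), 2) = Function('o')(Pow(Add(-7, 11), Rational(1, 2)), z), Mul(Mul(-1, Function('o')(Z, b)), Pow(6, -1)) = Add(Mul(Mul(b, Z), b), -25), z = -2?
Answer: -1466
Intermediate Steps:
Function('L')(h) = Add(30, Mul(2, h)) (Function('L')(h) = Add(Add(30, h), h) = Add(30, Mul(2, h)))
Function('o')(Z, b) = Add(150, Mul(-6, Z, Pow(b, 2))) (Function('o')(Z, b) = Mul(-6, Add(Mul(Mul(b, Z), b), -25)) = Mul(-6, Add(Mul(Mul(Z, b), b), -25)) = Mul(-6, Add(Mul(Z, Pow(b, 2)), -25)) = Mul(-6, Add(-25, Mul(Z, Pow(b, 2)))) = Add(150, Mul(-6, Z, Pow(b, 2))))
Function('M')(Q) = 100 (Function('M')(Q) = Add(-2, Add(150, Mul(-6, Pow(Add(-7, 11), Rational(1, 2)), Pow(-2, 2)))) = Add(-2, Add(150, Mul(-6, Pow(4, Rational(1, 2)), 4))) = Add(-2, Add(150, Mul(-6, 2, 4))) = Add(-2, Add(150, -48)) = Add(-2, 102) = 100)
Add(Function('L')(-698), Mul(-1, Function('M')(302))) = Add(Add(30, Mul(2, -698)), Mul(-1, 100)) = Add(Add(30, -1396), -100) = Add(-1366, -100) = -1466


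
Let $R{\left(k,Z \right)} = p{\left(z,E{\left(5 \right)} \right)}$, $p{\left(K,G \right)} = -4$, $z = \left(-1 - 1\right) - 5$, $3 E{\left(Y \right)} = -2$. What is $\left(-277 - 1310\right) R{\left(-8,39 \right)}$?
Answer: $6348$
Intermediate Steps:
$E{\left(Y \right)} = - \frac{2}{3}$ ($E{\left(Y \right)} = \frac{1}{3} \left(-2\right) = - \frac{2}{3}$)
$z = -7$ ($z = -2 - 5 = -7$)
$R{\left(k,Z \right)} = -4$
$\left(-277 - 1310\right) R{\left(-8,39 \right)} = \left(-277 - 1310\right) \left(-4\right) = \left(-1587\right) \left(-4\right) = 6348$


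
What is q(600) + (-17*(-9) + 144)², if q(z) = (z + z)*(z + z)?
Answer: 1528209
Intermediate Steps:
q(z) = 4*z² (q(z) = (2*z)*(2*z) = 4*z²)
q(600) + (-17*(-9) + 144)² = 4*600² + (-17*(-9) + 144)² = 4*360000 + (153 + 144)² = 1440000 + 297² = 1440000 + 88209 = 1528209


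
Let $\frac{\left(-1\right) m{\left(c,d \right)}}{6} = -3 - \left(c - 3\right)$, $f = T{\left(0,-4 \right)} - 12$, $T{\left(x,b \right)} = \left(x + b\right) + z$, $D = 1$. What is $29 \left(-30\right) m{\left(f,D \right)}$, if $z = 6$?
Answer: $52200$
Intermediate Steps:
$T{\left(x,b \right)} = 6 + b + x$ ($T{\left(x,b \right)} = \left(x + b\right) + 6 = \left(b + x\right) + 6 = 6 + b + x$)
$f = -10$ ($f = \left(6 - 4 + 0\right) - 12 = 2 - 12 = -10$)
$m{\left(c,d \right)} = 6 c$ ($m{\left(c,d \right)} = - 6 \left(-3 - \left(c - 3\right)\right) = - 6 \left(-3 - \left(-3 + c\right)\right) = - 6 \left(- c\right) = 6 c$)
$29 \left(-30\right) m{\left(f,D \right)} = 29 \left(-30\right) 6 \left(-10\right) = \left(-870\right) \left(-60\right) = 52200$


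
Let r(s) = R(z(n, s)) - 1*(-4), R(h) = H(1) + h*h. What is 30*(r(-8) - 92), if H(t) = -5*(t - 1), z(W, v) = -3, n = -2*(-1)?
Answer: -2370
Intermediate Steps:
n = 2
H(t) = 5 - 5*t (H(t) = -5*(-1 + t) = 5 - 5*t)
R(h) = h² (R(h) = (5 - 5*1) + h*h = (5 - 5) + h² = 0 + h² = h²)
r(s) = 13 (r(s) = (-3)² - 1*(-4) = 9 + 4 = 13)
30*(r(-8) - 92) = 30*(13 - 92) = 30*(-79) = -2370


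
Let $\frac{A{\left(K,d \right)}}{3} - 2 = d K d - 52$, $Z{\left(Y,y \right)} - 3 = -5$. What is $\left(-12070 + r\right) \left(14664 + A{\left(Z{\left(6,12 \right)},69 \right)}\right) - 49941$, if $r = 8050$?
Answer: $56439099$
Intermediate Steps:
$Z{\left(Y,y \right)} = -2$ ($Z{\left(Y,y \right)} = 3 - 5 = -2$)
$A{\left(K,d \right)} = -150 + 3 K d^{2}$ ($A{\left(K,d \right)} = 6 + 3 \left(d K d - 52\right) = 6 + 3 \left(K d d - 52\right) = 6 + 3 \left(K d^{2} - 52\right) = 6 + 3 \left(-52 + K d^{2}\right) = 6 + \left(-156 + 3 K d^{2}\right) = -150 + 3 K d^{2}$)
$\left(-12070 + r\right) \left(14664 + A{\left(Z{\left(6,12 \right)},69 \right)}\right) - 49941 = \left(-12070 + 8050\right) \left(14664 + \left(-150 + 3 \left(-2\right) 69^{2}\right)\right) - 49941 = - 4020 \left(14664 + \left(-150 + 3 \left(-2\right) 4761\right)\right) - 49941 = - 4020 \left(14664 - 28716\right) - 49941 = \left(-4020\right) \left(-14052\right) - 49941 = 56489040 - 49941 = 56439099$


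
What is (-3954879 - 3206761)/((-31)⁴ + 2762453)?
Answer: -3580820/1842987 ≈ -1.9429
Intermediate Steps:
(-3954879 - 3206761)/((-31)⁴ + 2762453) = -7161640/(923521 + 2762453) = -7161640/3685974 = -7161640*1/3685974 = -3580820/1842987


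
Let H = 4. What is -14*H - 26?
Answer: -82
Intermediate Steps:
-14*H - 26 = -14*4 - 26 = -56 - 26 = -82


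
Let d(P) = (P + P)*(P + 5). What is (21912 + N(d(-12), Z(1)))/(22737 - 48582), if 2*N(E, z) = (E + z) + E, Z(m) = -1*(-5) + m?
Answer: -7361/8615 ≈ -0.85444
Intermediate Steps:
Z(m) = 5 + m
d(P) = 2*P*(5 + P) (d(P) = (2*P)*(5 + P) = 2*P*(5 + P))
N(E, z) = E + z/2 (N(E, z) = ((E + z) + E)/2 = (z + 2*E)/2 = E + z/2)
(21912 + N(d(-12), Z(1)))/(22737 - 48582) = (21912 + (2*(-12)*(5 - 12) + (5 + 1)/2))/(22737 - 48582) = (21912 + (2*(-12)*(-7) + (1/2)*6))/(-25845) = (21912 + (168 + 3))*(-1/25845) = (21912 + 171)*(-1/25845) = 22083*(-1/25845) = -7361/8615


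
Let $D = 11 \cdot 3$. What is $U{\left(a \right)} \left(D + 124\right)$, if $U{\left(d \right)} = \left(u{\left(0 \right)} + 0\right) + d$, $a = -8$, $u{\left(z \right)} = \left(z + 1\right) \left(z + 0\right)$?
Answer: $-1256$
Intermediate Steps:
$u{\left(z \right)} = z \left(1 + z\right)$ ($u{\left(z \right)} = \left(1 + z\right) z = z \left(1 + z\right)$)
$U{\left(d \right)} = d$ ($U{\left(d \right)} = \left(0 \left(1 + 0\right) + 0\right) + d = \left(0 \cdot 1 + 0\right) + d = \left(0 + 0\right) + d = 0 + d = d$)
$D = 33$
$U{\left(a \right)} \left(D + 124\right) = - 8 \left(33 + 124\right) = \left(-8\right) 157 = -1256$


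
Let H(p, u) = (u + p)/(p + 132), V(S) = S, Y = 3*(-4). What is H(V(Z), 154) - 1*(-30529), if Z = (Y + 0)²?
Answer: 4213151/138 ≈ 30530.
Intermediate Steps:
Y = -12
Z = 144 (Z = (-12 + 0)² = (-12)² = 144)
H(p, u) = (p + u)/(132 + p)
H(V(Z), 154) - 1*(-30529) = (144 + 154)/(132 + 144) - 1*(-30529) = 298/276 + 30529 = (1/276)*298 + 30529 = 149/138 + 30529 = 4213151/138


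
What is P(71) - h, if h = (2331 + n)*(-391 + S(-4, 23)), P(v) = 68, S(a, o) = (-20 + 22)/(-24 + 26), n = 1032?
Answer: 1311638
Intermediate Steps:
S(a, o) = 1 (S(a, o) = 2/2 = 2*(½) = 1)
h = -1311570 (h = (2331 + 1032)*(-391 + 1) = 3363*(-390) = -1311570)
P(71) - h = 68 - 1*(-1311570) = 68 + 1311570 = 1311638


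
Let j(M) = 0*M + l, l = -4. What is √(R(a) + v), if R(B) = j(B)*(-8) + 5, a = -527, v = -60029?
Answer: 2*I*√14998 ≈ 244.93*I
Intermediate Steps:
j(M) = -4 (j(M) = 0*M - 4 = 0 - 4 = -4)
R(B) = 37 (R(B) = -4*(-8) + 5 = 32 + 5 = 37)
√(R(a) + v) = √(37 - 60029) = √(-59992) = 2*I*√14998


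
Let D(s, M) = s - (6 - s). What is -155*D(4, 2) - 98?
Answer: -408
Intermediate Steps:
D(s, M) = -6 + 2*s (D(s, M) = s + (-6 + s) = -6 + 2*s)
-155*D(4, 2) - 98 = -155*(-6 + 2*4) - 98 = -155*(-6 + 8) - 98 = -155*2 - 98 = -310 - 98 = -408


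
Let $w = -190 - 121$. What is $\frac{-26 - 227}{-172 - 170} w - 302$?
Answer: $- \frac{181967}{342} \approx -532.07$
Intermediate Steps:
$w = -311$ ($w = -190 - 121 = -311$)
$\frac{-26 - 227}{-172 - 170} w - 302 = \frac{-26 - 227}{-172 - 170} \left(-311\right) - 302 = - \frac{253}{-342} \left(-311\right) - 302 = \left(-253\right) \left(- \frac{1}{342}\right) \left(-311\right) - 302 = \frac{253}{342} \left(-311\right) - 302 = - \frac{78683}{342} - 302 = - \frac{181967}{342}$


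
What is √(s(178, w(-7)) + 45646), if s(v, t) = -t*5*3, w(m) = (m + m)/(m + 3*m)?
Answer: √182554/2 ≈ 213.63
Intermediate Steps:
w(m) = ½ (w(m) = (2*m)/((4*m)) = (2*m)*(1/(4*m)) = ½)
s(v, t) = -15*t (s(v, t) = -5*t*3 = -15*t)
√(s(178, w(-7)) + 45646) = √(-15*½ + 45646) = √(-15/2 + 45646) = √(91277/2) = √182554/2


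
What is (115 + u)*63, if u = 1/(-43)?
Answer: 311472/43 ≈ 7243.5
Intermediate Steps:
u = -1/43 ≈ -0.023256
(115 + u)*63 = (115 - 1/43)*63 = (4944/43)*63 = 311472/43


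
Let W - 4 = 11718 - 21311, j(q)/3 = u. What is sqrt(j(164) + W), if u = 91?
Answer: 2*I*sqrt(2329) ≈ 96.519*I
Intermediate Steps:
j(q) = 273 (j(q) = 3*91 = 273)
W = -9589 (W = 4 + (11718 - 21311) = 4 - 9593 = -9589)
sqrt(j(164) + W) = sqrt(273 - 9589) = sqrt(-9316) = 2*I*sqrt(2329)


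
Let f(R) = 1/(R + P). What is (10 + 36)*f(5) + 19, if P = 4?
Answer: 217/9 ≈ 24.111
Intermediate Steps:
f(R) = 1/(4 + R) (f(R) = 1/(R + 4) = 1/(4 + R))
(10 + 36)*f(5) + 19 = (10 + 36)/(4 + 5) + 19 = 46/9 + 19 = 217/9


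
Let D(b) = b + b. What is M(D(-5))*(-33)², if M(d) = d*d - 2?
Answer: 106722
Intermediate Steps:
D(b) = 2*b
M(d) = -2 + d² (M(d) = d² - 2 = -2 + d²)
M(D(-5))*(-33)² = (-2 + (2*(-5))²)*(-33)² = (-2 + (-10)²)*1089 = (-2 + 100)*1089 = 98*1089 = 106722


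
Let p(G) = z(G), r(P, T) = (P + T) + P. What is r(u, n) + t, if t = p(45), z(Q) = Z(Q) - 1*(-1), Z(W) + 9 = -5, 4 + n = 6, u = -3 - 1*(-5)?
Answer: -7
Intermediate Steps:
u = 2 (u = -3 + 5 = 2)
n = 2 (n = -4 + 6 = 2)
Z(W) = -14 (Z(W) = -9 - 5 = -14)
z(Q) = -13 (z(Q) = -14 - 1*(-1) = -14 + 1 = -13)
r(P, T) = T + 2*P
p(G) = -13
t = -13
r(u, n) + t = (2 + 2*2) - 13 = (2 + 4) - 13 = 6 - 13 = -7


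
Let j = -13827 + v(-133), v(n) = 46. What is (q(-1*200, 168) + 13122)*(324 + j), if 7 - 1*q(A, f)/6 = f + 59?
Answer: -158819514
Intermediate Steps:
j = -13781 (j = -13827 + 46 = -13781)
q(A, f) = -312 - 6*f (q(A, f) = 42 - 6*(f + 59) = 42 - 6*(59 + f) = 42 + (-354 - 6*f) = -312 - 6*f)
(q(-1*200, 168) + 13122)*(324 + j) = ((-312 - 6*168) + 13122)*(324 - 13781) = ((-312 - 1008) + 13122)*(-13457) = (-1320 + 13122)*(-13457) = 11802*(-13457) = -158819514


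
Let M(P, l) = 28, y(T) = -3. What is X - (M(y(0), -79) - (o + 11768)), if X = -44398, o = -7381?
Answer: -40039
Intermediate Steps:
X - (M(y(0), -79) - (o + 11768)) = -44398 - (28 - (-7381 + 11768)) = -44398 - (28 - 1*4387) = -44398 - (28 - 4387) = -44398 - 1*(-4359) = -44398 + 4359 = -40039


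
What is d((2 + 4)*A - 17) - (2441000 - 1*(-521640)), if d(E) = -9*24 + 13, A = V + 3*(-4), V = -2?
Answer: -2962843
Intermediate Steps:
A = -14 (A = -2 + 3*(-4) = -2 - 12 = -14)
d(E) = -203 (d(E) = -216 + 13 = -203)
d((2 + 4)*A - 17) - (2441000 - 1*(-521640)) = -203 - (2441000 - 1*(-521640)) = -203 - (2441000 + 521640) = -203 - 1*2962640 = -203 - 2962640 = -2962843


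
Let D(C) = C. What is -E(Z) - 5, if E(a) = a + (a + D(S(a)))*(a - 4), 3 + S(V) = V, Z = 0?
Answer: -17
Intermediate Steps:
S(V) = -3 + V
E(a) = a + (-4 + a)*(-3 + 2*a) (E(a) = a + (a + (-3 + a))*(a - 4) = a + (-3 + 2*a)*(-4 + a) = a + (-4 + a)*(-3 + 2*a))
-E(Z) - 5 = -(12 - 10*0 + 2*0²) - 5 = -(12 + 0 + 2*0) - 5 = -(12 + 0 + 0) - 5 = -1*12 - 5 = -12 - 5 = -17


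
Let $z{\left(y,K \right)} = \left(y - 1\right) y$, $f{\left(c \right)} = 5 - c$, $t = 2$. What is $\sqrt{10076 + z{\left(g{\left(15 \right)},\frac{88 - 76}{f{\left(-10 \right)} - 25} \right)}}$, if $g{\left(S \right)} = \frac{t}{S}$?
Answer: $\frac{\sqrt{2267074}}{15} \approx 100.38$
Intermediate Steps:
$g{\left(S \right)} = \frac{2}{S}$
$z{\left(y,K \right)} = y \left(-1 + y\right)$ ($z{\left(y,K \right)} = \left(-1 + y\right) y = y \left(-1 + y\right)$)
$\sqrt{10076 + z{\left(g{\left(15 \right)},\frac{88 - 76}{f{\left(-10 \right)} - 25} \right)}} = \sqrt{10076 + \frac{2}{15} \left(-1 + \frac{2}{15}\right)} = \sqrt{10076 + 2 \cdot \frac{1}{15} \left(-1 + 2 \cdot \frac{1}{15}\right)} = \sqrt{10076 + \frac{2 \left(-1 + \frac{2}{15}\right)}{15}} = \sqrt{10076 + \frac{2}{15} \left(- \frac{13}{15}\right)} = \sqrt{10076 - \frac{26}{225}} = \sqrt{\frac{2267074}{225}} = \frac{\sqrt{2267074}}{15}$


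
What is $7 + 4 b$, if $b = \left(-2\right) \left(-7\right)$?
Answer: $63$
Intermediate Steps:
$b = 14$
$7 + 4 b = 7 + 4 \cdot 14 = 7 + 56 = 63$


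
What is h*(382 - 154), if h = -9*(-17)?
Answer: 34884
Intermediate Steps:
h = 153
h*(382 - 154) = 153*(382 - 154) = 153*228 = 34884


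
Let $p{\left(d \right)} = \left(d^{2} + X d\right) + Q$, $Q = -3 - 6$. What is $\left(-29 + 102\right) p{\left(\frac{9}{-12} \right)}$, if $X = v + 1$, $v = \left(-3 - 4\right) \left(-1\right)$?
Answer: $- \frac{16863}{16} \approx -1053.9$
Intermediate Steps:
$v = 7$ ($v = \left(-7\right) \left(-1\right) = 7$)
$X = 8$ ($X = 7 + 1 = 8$)
$Q = -9$
$p{\left(d \right)} = -9 + d^{2} + 8 d$ ($p{\left(d \right)} = \left(d^{2} + 8 d\right) - 9 = -9 + d^{2} + 8 d$)
$\left(-29 + 102\right) p{\left(\frac{9}{-12} \right)} = \left(-29 + 102\right) \left(-9 + \left(\frac{9}{-12}\right)^{2} + 8 \frac{9}{-12}\right) = 73 \left(-9 + \left(9 \left(- \frac{1}{12}\right)\right)^{2} + 8 \cdot 9 \left(- \frac{1}{12}\right)\right) = 73 \left(-9 + \left(- \frac{3}{4}\right)^{2} + 8 \left(- \frac{3}{4}\right)\right) = 73 \left(-9 + \frac{9}{16} - 6\right) = 73 \left(- \frac{231}{16}\right) = - \frac{16863}{16}$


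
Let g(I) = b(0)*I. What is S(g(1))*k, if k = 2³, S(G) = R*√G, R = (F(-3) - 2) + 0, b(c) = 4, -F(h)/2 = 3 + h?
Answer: -32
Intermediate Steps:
F(h) = -6 - 2*h (F(h) = -2*(3 + h) = -6 - 2*h)
R = -2 (R = ((-6 - 2*(-3)) - 2) + 0 = ((-6 + 6) - 2) + 0 = (0 - 2) + 0 = -2 + 0 = -2)
g(I) = 4*I
S(G) = -2*√G
k = 8
S(g(1))*k = -2*√(4*1)*8 = -2*√4*8 = -2*2*8 = -4*8 = -32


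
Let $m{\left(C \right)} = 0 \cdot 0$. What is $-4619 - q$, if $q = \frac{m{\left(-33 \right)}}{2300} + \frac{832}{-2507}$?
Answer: $- \frac{11579001}{2507} \approx -4618.7$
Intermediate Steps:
$m{\left(C \right)} = 0$
$q = - \frac{832}{2507}$ ($q = \frac{0}{2300} + \frac{832}{-2507} = 0 \cdot \frac{1}{2300} + 832 \left(- \frac{1}{2507}\right) = 0 - \frac{832}{2507} = - \frac{832}{2507} \approx -0.33187$)
$-4619 - q = -4619 - - \frac{832}{2507} = -4619 + \frac{832}{2507} = - \frac{11579001}{2507}$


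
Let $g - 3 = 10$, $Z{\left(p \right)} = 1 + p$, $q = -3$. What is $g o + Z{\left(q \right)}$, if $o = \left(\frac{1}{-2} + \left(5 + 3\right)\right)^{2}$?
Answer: $\frac{2917}{4} \approx 729.25$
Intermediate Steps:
$g = 13$ ($g = 3 + 10 = 13$)
$o = \frac{225}{4}$ ($o = \left(- \frac{1}{2} + 8\right)^{2} = \left(\frac{15}{2}\right)^{2} = \frac{225}{4} \approx 56.25$)
$g o + Z{\left(q \right)} = 13 \cdot \frac{225}{4} + \left(1 - 3\right) = \frac{2925}{4} - 2 = \frac{2917}{4}$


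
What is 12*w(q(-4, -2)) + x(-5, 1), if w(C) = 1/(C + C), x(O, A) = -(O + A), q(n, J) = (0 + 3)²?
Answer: 14/3 ≈ 4.6667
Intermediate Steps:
q(n, J) = 9 (q(n, J) = 3² = 9)
x(O, A) = -A - O (x(O, A) = -(A + O) = -A - O)
w(C) = 1/(2*C)
12*w(q(-4, -2)) + x(-5, 1) = 12*((½)/9) + (-1*1 - 1*(-5)) = 12*((½)*(⅑)) + (-1 + 5) = 12*(1/18) + 4 = ⅔ + 4 = 14/3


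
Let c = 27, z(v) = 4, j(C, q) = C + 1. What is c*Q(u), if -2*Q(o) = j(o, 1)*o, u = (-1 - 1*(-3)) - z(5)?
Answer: -27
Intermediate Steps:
j(C, q) = 1 + C
u = -2 (u = (-1 - 1*(-3)) - 1*4 = (-1 + 3) - 4 = 2 - 4 = -2)
Q(o) = -o*(1 + o)/2 (Q(o) = -(1 + o)*o/2 = -o*(1 + o)/2)
c*Q(u) = 27*(-1/2*(-2)*(1 - 2)) = 27*(-1/2*(-2)*(-1)) = 27*(-1) = -27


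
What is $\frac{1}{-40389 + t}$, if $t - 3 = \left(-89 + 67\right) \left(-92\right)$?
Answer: $- \frac{1}{38362} \approx -2.6067 \cdot 10^{-5}$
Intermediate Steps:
$t = 2027$ ($t = 3 + \left(-89 + 67\right) \left(-92\right) = 3 - -2024 = 3 + 2024 = 2027$)
$\frac{1}{-40389 + t} = \frac{1}{-40389 + 2027} = \frac{1}{-38362} = - \frac{1}{38362}$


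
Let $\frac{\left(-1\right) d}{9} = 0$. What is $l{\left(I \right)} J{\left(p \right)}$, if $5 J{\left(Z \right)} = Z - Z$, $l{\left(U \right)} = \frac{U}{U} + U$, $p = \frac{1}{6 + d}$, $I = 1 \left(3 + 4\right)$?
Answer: $0$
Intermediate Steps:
$I = 7$ ($I = 1 \cdot 7 = 7$)
$d = 0$ ($d = \left(-9\right) 0 = 0$)
$p = \frac{1}{6}$ ($p = \frac{1}{6 + 0} = \frac{1}{6} \approx 0.16667$)
$l{\left(U \right)} = 1 + U$
$J{\left(Z \right)} = 0$ ($J{\left(Z \right)} = \frac{Z - Z}{5} = \frac{1}{5} \cdot 0 = 0$)
$l{\left(I \right)} J{\left(p \right)} = \left(1 + 7\right) 0 = 8 \cdot 0 = 0$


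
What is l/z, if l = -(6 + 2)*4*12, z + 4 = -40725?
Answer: 384/40729 ≈ 0.0094282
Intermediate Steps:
z = -40729 (z = -4 - 40725 = -40729)
l = -384 (l = -8*4*12 = -1*32*12 = -32*12 = -384)
l/z = -384/(-40729) = -384*(-1/40729) = 384/40729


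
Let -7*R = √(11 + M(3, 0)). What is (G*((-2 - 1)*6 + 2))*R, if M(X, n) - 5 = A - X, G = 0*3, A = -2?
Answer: 0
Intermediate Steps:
G = 0
M(X, n) = 3 - X (M(X, n) = 5 + (-2 - X) = 3 - X)
R = -√11/7 (R = -√(11 + (3 - 1*3))/7 = -√(11 + (3 - 3))/7 = -√(11 + 0)/7 = -√11/7 ≈ -0.47380)
(G*((-2 - 1)*6 + 2))*R = (0*((-2 - 1)*6 + 2))*(-√11/7) = (0*(-3*6 + 2))*(-√11/7) = (0*(-18 + 2))*(-√11/7) = (0*(-16))*(-√11/7) = 0*(-√11/7) = 0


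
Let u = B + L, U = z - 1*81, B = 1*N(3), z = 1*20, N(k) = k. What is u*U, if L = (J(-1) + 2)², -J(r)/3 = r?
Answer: -1708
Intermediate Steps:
J(r) = -3*r
z = 20
B = 3 (B = 1*3 = 3)
U = -61 (U = 20 - 1*81 = 20 - 81 = -61)
L = 25 (L = (-3*(-1) + 2)² = (3 + 2)² = 5² = 25)
u = 28 (u = 3 + 25 = 28)
u*U = 28*(-61) = -1708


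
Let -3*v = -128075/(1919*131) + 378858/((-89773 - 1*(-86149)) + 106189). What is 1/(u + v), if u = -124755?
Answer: -77351138355/9650023370199412 ≈ -8.0156e-6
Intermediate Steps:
v = -82104721387/77351138355 (v = -(-128075/(1919*131) + 378858/((-89773 - 1*(-86149)) + 106189))/3 = -(-128075/251389 + 378858/((-89773 + 86149) + 106189))/3 = -(-128075*1/251389 + 378858/(-3624 + 106189))/3 = -(-128075/251389 + 378858/102565)/3 = -⅓*82104721387/25783712785 = -82104721387/77351138355 ≈ -1.0615)
1/(u + v) = 1/(-124755 - 82104721387/77351138355) = 1/(-9650023370199412/77351138355) = -77351138355/9650023370199412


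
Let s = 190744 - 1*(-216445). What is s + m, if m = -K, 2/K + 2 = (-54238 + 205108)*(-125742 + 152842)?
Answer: 832411789619310/2044288499 ≈ 4.0719e+5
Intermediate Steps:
s = 407189 (s = 190744 + 216445 = 407189)
K = 1/2044288499 (K = 2/(-2 + (-54238 + 205108)*(-125742 + 152842)) = 2/(-2 + 150870*27100) = 2/(-2 + 4088577000) = 2/4088576998 = 2*(1/4088576998) = 1/2044288499 ≈ 4.8917e-10)
m = -1/2044288499 (m = -1*1/2044288499 = -1/2044288499 ≈ -4.8917e-10)
s + m = 407189 - 1/2044288499 = 832411789619310/2044288499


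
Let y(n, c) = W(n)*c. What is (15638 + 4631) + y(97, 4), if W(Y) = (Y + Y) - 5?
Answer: 21025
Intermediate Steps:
W(Y) = -5 + 2*Y (W(Y) = 2*Y - 5 = -5 + 2*Y)
y(n, c) = c*(-5 + 2*n) (y(n, c) = (-5 + 2*n)*c = c*(-5 + 2*n))
(15638 + 4631) + y(97, 4) = (15638 + 4631) + 4*(-5 + 2*97) = 20269 + 4*(-5 + 194) = 20269 + 4*189 = 20269 + 756 = 21025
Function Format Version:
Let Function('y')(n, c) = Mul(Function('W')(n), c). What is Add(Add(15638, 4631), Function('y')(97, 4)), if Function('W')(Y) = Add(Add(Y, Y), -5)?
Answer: 21025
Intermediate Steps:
Function('W')(Y) = Add(-5, Mul(2, Y)) (Function('W')(Y) = Add(Mul(2, Y), -5) = Add(-5, Mul(2, Y)))
Function('y')(n, c) = Mul(c, Add(-5, Mul(2, n))) (Function('y')(n, c) = Mul(Add(-5, Mul(2, n)), c) = Mul(c, Add(-5, Mul(2, n))))
Add(Add(15638, 4631), Function('y')(97, 4)) = Add(Add(15638, 4631), Mul(4, Add(-5, Mul(2, 97)))) = Add(20269, Mul(4, Add(-5, 194))) = Add(20269, Mul(4, 189)) = Add(20269, 756) = 21025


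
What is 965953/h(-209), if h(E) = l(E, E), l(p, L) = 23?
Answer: 965953/23 ≈ 41998.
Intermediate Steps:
h(E) = 23
965953/h(-209) = 965953/23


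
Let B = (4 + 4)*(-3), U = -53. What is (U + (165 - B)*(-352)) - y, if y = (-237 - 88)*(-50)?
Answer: -82831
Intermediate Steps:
B = -24 (B = 8*(-3) = -24)
y = 16250 (y = -325*(-50) = 16250)
(U + (165 - B)*(-352)) - y = (-53 + (165 - 1*(-24))*(-352)) - 1*16250 = (-53 + (165 + 24)*(-352)) - 16250 = (-53 + 189*(-352)) - 16250 = (-53 - 66528) - 16250 = -66581 - 16250 = -82831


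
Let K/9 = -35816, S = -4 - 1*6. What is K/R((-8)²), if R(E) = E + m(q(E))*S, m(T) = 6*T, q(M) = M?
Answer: 40293/472 ≈ 85.367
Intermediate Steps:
S = -10 (S = -4 - 6 = -10)
K = -322344 (K = 9*(-35816) = -322344)
R(E) = -59*E (R(E) = E + (6*E)*(-10) = E - 60*E = -59*E)
K/R((-8)²) = -322344/((-59*(-8)²)) = -322344/((-59*64)) = -322344/(-3776) = -322344*(-1/3776) = 40293/472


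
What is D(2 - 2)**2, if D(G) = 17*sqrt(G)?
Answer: 0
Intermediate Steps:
D(2 - 2)**2 = (17*sqrt(2 - 2))**2 = (17*sqrt(0))**2 = (17*0)**2 = 0**2 = 0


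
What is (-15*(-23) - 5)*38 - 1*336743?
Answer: -323823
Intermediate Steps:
(-15*(-23) - 5)*38 - 1*336743 = (345 - 5)*38 - 336743 = 340*38 - 336743 = 12920 - 336743 = -323823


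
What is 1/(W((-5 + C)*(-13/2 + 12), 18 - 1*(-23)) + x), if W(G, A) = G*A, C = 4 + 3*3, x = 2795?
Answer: 1/4599 ≈ 0.00021744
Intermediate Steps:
C = 13 (C = 4 + 9 = 13)
W(G, A) = A*G
1/(W((-5 + C)*(-13/2 + 12), 18 - 1*(-23)) + x) = 1/((18 - 1*(-23))*((-5 + 13)*(-13/2 + 12)) + 2795) = 1/((18 + 23)*(8*(-13*½ + 12)) + 2795) = 1/(41*(8*(-13/2 + 12)) + 2795) = 1/(41*(8*(11/2)) + 2795) = 1/(41*44 + 2795) = 1/(1804 + 2795) = 1/4599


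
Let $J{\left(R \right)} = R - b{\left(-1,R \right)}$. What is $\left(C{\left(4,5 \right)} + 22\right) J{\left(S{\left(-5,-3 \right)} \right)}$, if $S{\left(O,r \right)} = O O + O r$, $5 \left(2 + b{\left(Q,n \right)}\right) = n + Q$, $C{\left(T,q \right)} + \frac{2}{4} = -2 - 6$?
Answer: $\frac{4617}{10} \approx 461.7$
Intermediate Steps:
$C{\left(T,q \right)} = - \frac{17}{2}$ ($C{\left(T,q \right)} = - \frac{1}{2} - 8 = - \frac{17}{2}$)
$b{\left(Q,n \right)} = -2 + \frac{Q}{5} + \frac{n}{5}$ ($b{\left(Q,n \right)} = -2 + \frac{n + Q}{5} = -2 + \frac{Q + n}{5} = -2 + \left(\frac{Q}{5} + \frac{n}{5}\right) = -2 + \frac{Q}{5} + \frac{n}{5}$)
$S{\left(O,r \right)} = O^{2} + O r$
$J{\left(R \right)} = \frac{11}{5} + \frac{4 R}{5}$ ($J{\left(R \right)} = R - \left(-2 + \frac{1}{5} \left(-1\right) + \frac{R}{5}\right) = R - \left(-2 - \frac{1}{5} + \frac{R}{5}\right) = R - \left(- \frac{11}{5} + \frac{R}{5}\right) = \frac{11}{5} + \frac{4 R}{5}$)
$\left(C{\left(4,5 \right)} + 22\right) J{\left(S{\left(-5,-3 \right)} \right)} = \left(- \frac{17}{2} + 22\right) \left(\frac{11}{5} + \frac{4 \left(- 5 \left(-5 - 3\right)\right)}{5}\right) = \frac{27 \left(\frac{11}{5} + \frac{4 \left(\left(-5\right) \left(-8\right)\right)}{5}\right)}{2} = \frac{27 \left(\frac{11}{5} + \frac{4}{5} \cdot 40\right)}{2} = \frac{27 \left(\frac{11}{5} + 32\right)}{2} = \frac{27}{2} \cdot \frac{171}{5} = \frac{4617}{10}$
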